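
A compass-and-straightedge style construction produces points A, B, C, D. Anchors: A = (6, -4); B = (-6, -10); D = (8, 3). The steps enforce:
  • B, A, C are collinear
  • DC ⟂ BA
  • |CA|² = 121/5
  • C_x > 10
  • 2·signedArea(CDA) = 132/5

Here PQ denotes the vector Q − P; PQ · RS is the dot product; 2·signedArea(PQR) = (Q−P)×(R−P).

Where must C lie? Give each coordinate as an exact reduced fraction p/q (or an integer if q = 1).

C = (52/5, -9/5)

1. C_x = 52/5  [B, A, C are collinear ∩ DC ⟂ BA]
2. C_y = -9/5  [B, A, C are collinear ∩ DC ⟂ BA]
   → C = (52/5, -9/5)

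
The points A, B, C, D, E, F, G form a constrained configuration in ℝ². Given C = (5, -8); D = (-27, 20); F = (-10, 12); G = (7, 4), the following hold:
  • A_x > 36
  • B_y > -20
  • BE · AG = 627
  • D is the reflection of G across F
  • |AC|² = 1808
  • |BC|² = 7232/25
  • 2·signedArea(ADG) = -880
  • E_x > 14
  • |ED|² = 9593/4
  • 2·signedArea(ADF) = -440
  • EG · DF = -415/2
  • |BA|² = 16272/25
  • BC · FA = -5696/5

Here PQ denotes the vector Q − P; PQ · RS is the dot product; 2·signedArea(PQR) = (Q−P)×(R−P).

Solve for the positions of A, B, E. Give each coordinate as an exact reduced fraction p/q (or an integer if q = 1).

A = (37, -36)
B = (89/5, -96/5)
E = (29/2, -6)

1. A_x = 37  [line 8·x + 17·y + 316 = 0 ∩ |AC|² = 1808]
2. A_y = -36  [line 8·x + 17·y + 316 = 0 ∩ |AC|² = 1808]
   → A = (37, -36)
3. B_x = 89/5  [line -47·x + 48·y + 8791/5 = 0 ∩ |BC|² = 7232/25]
4. B_y = -96/5  [line -47·x + 48·y + 8791/5 = 0 ∩ |BC|² = 7232/25]
   → B = (89/5, -96/5)
5. E_x = 29/2  [EG · DF = -415/2 ∩ BE · AG = 627]
6. E_y = -6  [EG · DF = -415/2 ∩ BE · AG = 627]
   → E = (29/2, -6)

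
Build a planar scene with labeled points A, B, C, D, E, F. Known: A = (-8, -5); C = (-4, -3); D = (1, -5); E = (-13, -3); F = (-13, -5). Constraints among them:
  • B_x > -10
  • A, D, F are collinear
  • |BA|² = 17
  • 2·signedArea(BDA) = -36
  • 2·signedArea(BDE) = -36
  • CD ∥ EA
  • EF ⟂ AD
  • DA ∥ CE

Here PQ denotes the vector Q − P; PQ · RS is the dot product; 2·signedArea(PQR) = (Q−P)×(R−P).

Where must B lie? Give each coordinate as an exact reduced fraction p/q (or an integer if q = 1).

B = (-9, -1)

1. B_x = -9  [2·signedArea(BDE) = -36 ∩ 2·signedArea(BDA) = -36]
2. B_y = -1  [2·signedArea(BDE) = -36 ∩ 2·signedArea(BDA) = -36]
   → B = (-9, -1)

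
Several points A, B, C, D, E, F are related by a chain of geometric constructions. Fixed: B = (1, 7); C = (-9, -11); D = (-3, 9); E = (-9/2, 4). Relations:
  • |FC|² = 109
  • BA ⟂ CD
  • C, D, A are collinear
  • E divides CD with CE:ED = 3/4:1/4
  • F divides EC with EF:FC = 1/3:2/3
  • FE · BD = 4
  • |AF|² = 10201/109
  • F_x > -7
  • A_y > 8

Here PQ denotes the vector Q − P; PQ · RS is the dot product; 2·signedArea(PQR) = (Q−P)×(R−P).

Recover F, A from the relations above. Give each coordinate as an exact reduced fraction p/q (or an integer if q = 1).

1. F_x = -6  [F divides EC with EF:FC = 1/3:2/3]
2. F_y = -1  [F divides EC with EF:FC = 1/3:2/3]
   → F = (-6, -1)
3. A_x = -351/109  [C, D, A are collinear ∩ BA ⟂ CD]
4. A_y = 901/109  [C, D, A are collinear ∩ BA ⟂ CD]
   → A = (-351/109, 901/109)

A = (-351/109, 901/109)
F = (-6, -1)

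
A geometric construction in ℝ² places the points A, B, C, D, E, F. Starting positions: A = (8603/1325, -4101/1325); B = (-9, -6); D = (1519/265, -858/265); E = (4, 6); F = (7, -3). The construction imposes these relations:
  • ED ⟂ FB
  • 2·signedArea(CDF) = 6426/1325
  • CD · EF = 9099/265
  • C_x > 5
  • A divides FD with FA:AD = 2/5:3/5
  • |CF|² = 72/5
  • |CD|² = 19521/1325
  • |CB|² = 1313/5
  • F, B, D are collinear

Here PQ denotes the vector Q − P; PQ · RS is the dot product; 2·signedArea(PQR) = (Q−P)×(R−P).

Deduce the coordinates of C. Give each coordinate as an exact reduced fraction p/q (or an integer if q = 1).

C = (29/5, 3/5)

1. C_x = 29/5  [2·signedArea(CDF) = 6426/1325 ∩ CD · EF = 9099/265]
2. C_y = 3/5  [2·signedArea(CDF) = 6426/1325 ∩ CD · EF = 9099/265]
   → C = (29/5, 3/5)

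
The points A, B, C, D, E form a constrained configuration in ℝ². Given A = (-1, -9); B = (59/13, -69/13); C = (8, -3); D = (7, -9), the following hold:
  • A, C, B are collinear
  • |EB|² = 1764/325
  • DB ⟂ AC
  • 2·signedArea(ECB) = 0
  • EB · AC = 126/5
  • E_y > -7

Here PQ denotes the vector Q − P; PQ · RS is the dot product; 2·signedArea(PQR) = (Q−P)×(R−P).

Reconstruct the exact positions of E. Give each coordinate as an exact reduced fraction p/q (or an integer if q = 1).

1. E_x = 13/5  [2·signedArea(ECB) = 0 ∩ EB · AC = 126/5]
2. E_y = -33/5  [2·signedArea(ECB) = 0 ∩ EB · AC = 126/5]
   → E = (13/5, -33/5)

E = (13/5, -33/5)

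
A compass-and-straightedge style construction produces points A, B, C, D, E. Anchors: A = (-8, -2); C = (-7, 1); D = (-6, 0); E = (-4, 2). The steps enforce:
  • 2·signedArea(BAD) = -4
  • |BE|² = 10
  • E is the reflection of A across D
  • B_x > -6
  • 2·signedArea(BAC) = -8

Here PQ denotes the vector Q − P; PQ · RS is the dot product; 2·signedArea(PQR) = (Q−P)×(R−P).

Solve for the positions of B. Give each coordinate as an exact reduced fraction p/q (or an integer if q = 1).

1. B_x = -5  [2·signedArea(BAD) = -4 ∩ 2·signedArea(BAC) = -8]
2. B_y = -1  [2·signedArea(BAD) = -4 ∩ 2·signedArea(BAC) = -8]
   → B = (-5, -1)

B = (-5, -1)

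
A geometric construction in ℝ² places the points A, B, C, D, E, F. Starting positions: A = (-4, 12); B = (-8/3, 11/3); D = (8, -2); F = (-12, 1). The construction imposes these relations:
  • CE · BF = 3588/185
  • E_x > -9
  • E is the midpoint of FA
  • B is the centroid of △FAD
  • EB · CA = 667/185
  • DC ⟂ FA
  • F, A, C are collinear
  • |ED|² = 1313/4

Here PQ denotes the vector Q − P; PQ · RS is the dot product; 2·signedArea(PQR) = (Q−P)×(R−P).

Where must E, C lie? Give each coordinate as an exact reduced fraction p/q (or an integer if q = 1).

C = (-1204/185, 1582/185)
E = (-8, 13/2)

1. E_x = -8  [E is the midpoint of FA]
2. E_y = 13/2  [E is the midpoint of FA]
   → E = (-8, 13/2)
3. C_x = -1204/185  [F, A, C are collinear ∩ DC ⟂ FA]
4. C_y = 1582/185  [F, A, C are collinear ∩ DC ⟂ FA]
   → C = (-1204/185, 1582/185)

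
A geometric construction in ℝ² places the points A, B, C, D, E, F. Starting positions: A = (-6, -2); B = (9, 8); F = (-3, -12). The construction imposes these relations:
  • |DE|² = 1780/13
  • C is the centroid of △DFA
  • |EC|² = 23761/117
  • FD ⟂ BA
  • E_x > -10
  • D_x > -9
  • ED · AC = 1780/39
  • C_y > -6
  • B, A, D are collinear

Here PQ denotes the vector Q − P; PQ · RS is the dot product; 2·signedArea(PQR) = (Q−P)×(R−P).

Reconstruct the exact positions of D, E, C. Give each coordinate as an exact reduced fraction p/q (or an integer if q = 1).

C = (-76/13, -230/39)
D = (-111/13, -48/13)
E = (-9, 8)

1. D_x = -111/13  [B, A, D are collinear ∩ FD ⟂ BA]
2. D_y = -48/13  [B, A, D are collinear ∩ FD ⟂ BA]
   → D = (-111/13, -48/13)
3. C_x = -76/13  [C is the centroid of △DFA]
4. C_y = -230/39  [C is the centroid of △DFA]
   → C = (-76/13, -230/39)
5. E_x = -9  [line -2/13·x + 152/39·y + -1270/39 = 0 ∩ |DE|² = 1780/13]
6. E_y = 8  [line -2/13·x + 152/39·y + -1270/39 = 0 ∩ |DE|² = 1780/13]
   → E = (-9, 8)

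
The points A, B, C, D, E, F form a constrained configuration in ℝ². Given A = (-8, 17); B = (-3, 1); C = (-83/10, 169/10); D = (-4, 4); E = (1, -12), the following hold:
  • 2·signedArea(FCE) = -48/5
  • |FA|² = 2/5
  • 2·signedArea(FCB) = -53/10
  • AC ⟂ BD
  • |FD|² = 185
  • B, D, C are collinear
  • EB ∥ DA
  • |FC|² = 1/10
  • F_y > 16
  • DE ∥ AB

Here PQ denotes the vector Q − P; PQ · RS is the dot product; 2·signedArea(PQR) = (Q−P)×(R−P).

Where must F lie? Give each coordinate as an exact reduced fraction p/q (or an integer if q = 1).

F = (-43/5, 84/5)

1. F_x = -43/5  [2·signedArea(FCE) = -48/5 ∩ 2·signedArea(FCB) = -53/10]
2. F_y = 84/5  [2·signedArea(FCE) = -48/5 ∩ 2·signedArea(FCB) = -53/10]
   → F = (-43/5, 84/5)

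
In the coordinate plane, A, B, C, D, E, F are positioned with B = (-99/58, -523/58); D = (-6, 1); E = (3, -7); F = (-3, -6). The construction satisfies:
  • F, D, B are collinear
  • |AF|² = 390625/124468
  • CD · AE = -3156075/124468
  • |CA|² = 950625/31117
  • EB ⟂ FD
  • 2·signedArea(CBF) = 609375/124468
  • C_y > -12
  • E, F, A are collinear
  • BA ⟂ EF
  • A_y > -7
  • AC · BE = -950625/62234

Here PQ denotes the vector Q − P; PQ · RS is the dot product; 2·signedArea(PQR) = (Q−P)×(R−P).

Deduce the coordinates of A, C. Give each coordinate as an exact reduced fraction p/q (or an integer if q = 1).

1. A_x = -1344/1073  [E, F, A are collinear ∩ BA ⟂ EF]
2. A_y = -13501/2146  [E, F, A are collinear ∩ BA ⟂ EF]
   → A = (-1344/1073, -13501/2146)
3. C_x = -2319/1073  [CD · AE = -3156075/124468 ∩ AC · BE = -950625/62234]
4. C_y = -869/74  [CD · AE = -3156075/124468 ∩ AC · BE = -950625/62234]
   → C = (-2319/1073, -869/74)

A = (-1344/1073, -13501/2146)
C = (-2319/1073, -869/74)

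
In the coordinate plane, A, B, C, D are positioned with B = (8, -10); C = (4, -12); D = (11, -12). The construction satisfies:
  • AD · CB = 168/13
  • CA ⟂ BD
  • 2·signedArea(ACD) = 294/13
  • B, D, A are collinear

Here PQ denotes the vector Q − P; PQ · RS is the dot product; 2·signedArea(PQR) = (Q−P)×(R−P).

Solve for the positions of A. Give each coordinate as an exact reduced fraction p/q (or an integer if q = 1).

A = (80/13, -114/13)

1. A_x = 80/13  [B, D, A are collinear ∩ CA ⟂ BD]
2. A_y = -114/13  [B, D, A are collinear ∩ CA ⟂ BD]
   → A = (80/13, -114/13)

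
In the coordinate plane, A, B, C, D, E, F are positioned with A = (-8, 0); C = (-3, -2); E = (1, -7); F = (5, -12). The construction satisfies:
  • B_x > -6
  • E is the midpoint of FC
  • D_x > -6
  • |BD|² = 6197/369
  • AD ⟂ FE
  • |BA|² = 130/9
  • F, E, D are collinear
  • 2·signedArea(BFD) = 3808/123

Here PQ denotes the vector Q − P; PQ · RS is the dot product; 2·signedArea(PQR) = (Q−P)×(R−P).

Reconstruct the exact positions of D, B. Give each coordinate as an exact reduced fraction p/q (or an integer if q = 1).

1. D_x = -243/41  [F, E, D are collinear ∩ AD ⟂ FE]
2. D_y = 68/41  [F, E, D are collinear ∩ AD ⟂ FE]
   → D = (-243/41, 68/41)
3. B_x = -5  [line -560/41·x + -448/41·y + -11536/123 = 0 ∩ |BA|² = 130/9]
4. B_y = -7/3  [line -560/41·x + -448/41·y + -11536/123 = 0 ∩ |BA|² = 130/9]
   → B = (-5, -7/3)

B = (-5, -7/3)
D = (-243/41, 68/41)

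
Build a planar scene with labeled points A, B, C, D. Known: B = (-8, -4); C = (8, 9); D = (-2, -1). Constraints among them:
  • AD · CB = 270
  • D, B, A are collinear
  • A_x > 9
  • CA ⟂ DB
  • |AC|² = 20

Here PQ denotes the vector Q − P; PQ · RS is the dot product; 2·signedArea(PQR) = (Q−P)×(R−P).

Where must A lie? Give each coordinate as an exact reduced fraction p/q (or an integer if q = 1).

1. A_x = 10  [D, B, A are collinear ∩ CA ⟂ DB]
2. A_y = 5  [D, B, A are collinear ∩ CA ⟂ DB]
   → A = (10, 5)

A = (10, 5)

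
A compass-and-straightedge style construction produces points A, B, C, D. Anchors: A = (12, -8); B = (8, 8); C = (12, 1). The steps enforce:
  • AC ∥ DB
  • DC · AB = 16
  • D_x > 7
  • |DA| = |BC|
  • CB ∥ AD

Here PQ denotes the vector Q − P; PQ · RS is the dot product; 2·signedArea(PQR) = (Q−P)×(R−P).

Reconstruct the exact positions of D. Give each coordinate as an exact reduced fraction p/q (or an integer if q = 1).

D = (8, -1)

1. D_x = 8  [AC ∥ DB ∩ CB ∥ AD]
2. D_y = -1  [AC ∥ DB ∩ CB ∥ AD]
   → D = (8, -1)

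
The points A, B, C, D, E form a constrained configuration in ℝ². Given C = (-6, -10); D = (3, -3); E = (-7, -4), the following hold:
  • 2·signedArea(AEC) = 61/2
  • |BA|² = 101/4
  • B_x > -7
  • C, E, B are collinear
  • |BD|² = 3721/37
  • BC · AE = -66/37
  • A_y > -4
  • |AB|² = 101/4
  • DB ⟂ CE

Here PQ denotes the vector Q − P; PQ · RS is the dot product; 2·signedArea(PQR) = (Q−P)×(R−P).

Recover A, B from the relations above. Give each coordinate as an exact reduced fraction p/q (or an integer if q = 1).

1. B_x = -255/37  [C, E, B are collinear ∩ DB ⟂ CE]
2. B_y = -172/37  [C, E, B are collinear ∩ DB ⟂ CE]
   → B = (-255/37, -172/37)
3. A_x = -2  [2·signedArea(AEC) = 61/2 ∩ BC · AE = -66/37]
4. A_y = -7/2  [2·signedArea(AEC) = 61/2 ∩ BC · AE = -66/37]
   → A = (-2, -7/2)

A = (-2, -7/2)
B = (-255/37, -172/37)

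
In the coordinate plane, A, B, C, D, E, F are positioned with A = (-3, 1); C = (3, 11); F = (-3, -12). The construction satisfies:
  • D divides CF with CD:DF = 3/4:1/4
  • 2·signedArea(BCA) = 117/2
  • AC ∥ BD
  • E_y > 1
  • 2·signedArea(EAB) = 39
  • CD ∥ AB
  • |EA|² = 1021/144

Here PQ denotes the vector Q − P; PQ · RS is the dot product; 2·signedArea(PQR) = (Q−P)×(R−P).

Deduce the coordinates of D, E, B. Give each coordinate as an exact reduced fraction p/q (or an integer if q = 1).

B = (-15/2, -65/4)
D = (-3/2, -25/4)
E = (-1/2, 23/12)

1. D_x = -3/2  [D divides CF with CD:DF = 3/4:1/4]
2. D_y = -25/4  [D divides CF with CD:DF = 3/4:1/4]
   → D = (-3/2, -25/4)
3. B_x = -15/2  [AC ∥ BD ∩ CD ∥ AB]
4. B_y = -65/4  [AC ∥ BD ∩ CD ∥ AB]
   → B = (-15/2, -65/4)
5. E_x = -1/2  [line 69/4·x + -9/2·y + 69/4 = 0 ∩ |EA|² = 1021/144]
6. E_y = 23/12  [line 69/4·x + -9/2·y + 69/4 = 0 ∩ |EA|² = 1021/144]
   → E = (-1/2, 23/12)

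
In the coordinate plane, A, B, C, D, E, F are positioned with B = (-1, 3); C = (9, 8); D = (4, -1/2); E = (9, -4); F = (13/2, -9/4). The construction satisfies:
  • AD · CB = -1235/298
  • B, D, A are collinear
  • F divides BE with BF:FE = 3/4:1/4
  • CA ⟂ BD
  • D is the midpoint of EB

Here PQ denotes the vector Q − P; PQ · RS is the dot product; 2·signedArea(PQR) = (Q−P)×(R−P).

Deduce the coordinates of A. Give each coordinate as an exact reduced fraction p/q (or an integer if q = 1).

A = (501/149, -8/149)

1. A_x = 501/149  [B, D, A are collinear ∩ CA ⟂ BD]
2. A_y = -8/149  [B, D, A are collinear ∩ CA ⟂ BD]
   → A = (501/149, -8/149)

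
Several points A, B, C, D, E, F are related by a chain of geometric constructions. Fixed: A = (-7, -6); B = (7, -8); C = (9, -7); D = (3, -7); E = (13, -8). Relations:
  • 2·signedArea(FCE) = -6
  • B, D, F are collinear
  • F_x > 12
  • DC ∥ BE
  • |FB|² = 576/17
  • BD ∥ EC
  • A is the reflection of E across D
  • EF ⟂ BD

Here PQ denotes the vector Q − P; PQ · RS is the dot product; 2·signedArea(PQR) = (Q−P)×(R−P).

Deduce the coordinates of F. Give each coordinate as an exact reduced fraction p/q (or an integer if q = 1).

F = (215/17, -160/17)

1. F_x = 215/17  [B, D, F are collinear ∩ EF ⟂ BD]
2. F_y = -160/17  [B, D, F are collinear ∩ EF ⟂ BD]
   → F = (215/17, -160/17)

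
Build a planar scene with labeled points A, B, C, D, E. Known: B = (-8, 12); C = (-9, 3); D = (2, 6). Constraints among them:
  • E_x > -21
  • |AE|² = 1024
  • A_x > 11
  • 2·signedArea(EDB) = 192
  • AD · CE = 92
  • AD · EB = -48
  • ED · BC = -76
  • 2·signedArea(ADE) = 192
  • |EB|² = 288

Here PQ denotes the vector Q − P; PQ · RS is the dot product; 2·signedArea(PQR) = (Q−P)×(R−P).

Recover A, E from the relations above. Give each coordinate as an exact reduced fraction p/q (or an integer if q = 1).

1. E_x = -20  [2·signedArea(EDB) = 192 ∩ ED · BC = -76]
2. E_y = 0  [2·signedArea(EDB) = 192 ∩ ED · BC = -76]
   → E = (-20, 0)
3. A_x = 12  [2·signedArea(ADE) = 192 ∩ AD · EB = -48]
4. A_y = 0  [2·signedArea(ADE) = 192 ∩ AD · EB = -48]
   → A = (12, 0)

A = (12, 0)
E = (-20, 0)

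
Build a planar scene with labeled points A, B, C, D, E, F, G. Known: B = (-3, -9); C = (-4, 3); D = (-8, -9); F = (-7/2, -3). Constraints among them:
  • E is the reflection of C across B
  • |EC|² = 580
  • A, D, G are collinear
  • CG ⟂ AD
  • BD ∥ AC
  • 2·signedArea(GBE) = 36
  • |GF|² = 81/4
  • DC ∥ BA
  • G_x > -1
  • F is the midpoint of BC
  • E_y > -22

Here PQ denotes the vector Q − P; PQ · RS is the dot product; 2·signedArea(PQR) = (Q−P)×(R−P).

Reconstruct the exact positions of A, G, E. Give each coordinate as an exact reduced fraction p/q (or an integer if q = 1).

A = (1, 3)
E = (-2, -21)
G = (-4/5, 3/5)

1. A_x = 1  [BD ∥ AC ∩ DC ∥ BA]
2. A_y = 3  [BD ∥ AC ∩ DC ∥ BA]
   → A = (1, 3)
3. G_x = -4/5  [A, D, G are collinear ∩ CG ⟂ AD]
4. G_y = 3/5  [A, D, G are collinear ∩ CG ⟂ AD]
   → G = (-4/5, 3/5)
5. E_x = -2  [E is the reflection of C across B]
6. E_y = -21  [E is the reflection of C across B]
   → E = (-2, -21)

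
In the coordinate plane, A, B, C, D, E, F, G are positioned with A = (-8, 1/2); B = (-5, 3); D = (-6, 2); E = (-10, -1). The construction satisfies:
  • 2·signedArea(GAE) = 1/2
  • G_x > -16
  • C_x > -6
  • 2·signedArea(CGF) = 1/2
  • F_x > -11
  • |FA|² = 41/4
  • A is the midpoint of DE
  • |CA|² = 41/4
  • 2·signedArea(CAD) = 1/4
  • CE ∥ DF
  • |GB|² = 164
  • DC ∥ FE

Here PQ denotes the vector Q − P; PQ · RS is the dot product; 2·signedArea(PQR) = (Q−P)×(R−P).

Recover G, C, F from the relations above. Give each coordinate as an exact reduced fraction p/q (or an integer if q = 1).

C = (-11/2, 5/2)
F = (-21/2, -3/2)
G = (-15, -5)

1. C_x = -11/2  [line -3/2·x + 2·y + -53/4 = 0 ∩ |CA|² = 41/4]
2. C_y = 5/2  [line -3/2·x + 2·y + -53/4 = 0 ∩ |CA|² = 41/4]
   → C = (-11/2, 5/2)
3. F_x = -21/2  [DC ∥ FE ∩ CE ∥ DF]
4. F_y = -3/2  [DC ∥ FE ∩ CE ∥ DF]
   → F = (-21/2, -3/2)
5. G_x = -15  [2·signedArea(GAE) = 1/2 ∩ 2·signedArea(CGF) = 1/2]
6. G_y = -5  [2·signedArea(GAE) = 1/2 ∩ 2·signedArea(CGF) = 1/2]
   → G = (-15, -5)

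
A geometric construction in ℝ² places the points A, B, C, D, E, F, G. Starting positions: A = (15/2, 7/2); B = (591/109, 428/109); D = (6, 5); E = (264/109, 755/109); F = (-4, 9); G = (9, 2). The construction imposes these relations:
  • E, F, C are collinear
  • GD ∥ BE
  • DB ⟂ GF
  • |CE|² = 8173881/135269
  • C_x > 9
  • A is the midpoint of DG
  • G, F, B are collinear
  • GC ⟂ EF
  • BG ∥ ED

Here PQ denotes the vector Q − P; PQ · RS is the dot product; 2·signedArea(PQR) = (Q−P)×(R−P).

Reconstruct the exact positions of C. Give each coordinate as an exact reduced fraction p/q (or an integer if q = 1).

1. C_x = 12186/1241  [E, F, C are collinear ∩ GC ⟂ EF]
2. C_y = 5632/1241  [E, F, C are collinear ∩ GC ⟂ EF]
   → C = (12186/1241, 5632/1241)

C = (12186/1241, 5632/1241)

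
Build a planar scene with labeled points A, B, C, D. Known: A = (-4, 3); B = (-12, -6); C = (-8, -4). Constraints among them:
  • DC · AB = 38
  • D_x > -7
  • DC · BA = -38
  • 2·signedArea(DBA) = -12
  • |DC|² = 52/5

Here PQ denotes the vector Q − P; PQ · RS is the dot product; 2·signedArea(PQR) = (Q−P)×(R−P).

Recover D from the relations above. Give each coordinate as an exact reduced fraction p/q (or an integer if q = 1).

1. D_x = -32/5  [DC · AB = 38 ∩ 2·signedArea(DBA) = -12]
2. D_y = -6/5  [DC · AB = 38 ∩ 2·signedArea(DBA) = -12]
   → D = (-32/5, -6/5)

D = (-32/5, -6/5)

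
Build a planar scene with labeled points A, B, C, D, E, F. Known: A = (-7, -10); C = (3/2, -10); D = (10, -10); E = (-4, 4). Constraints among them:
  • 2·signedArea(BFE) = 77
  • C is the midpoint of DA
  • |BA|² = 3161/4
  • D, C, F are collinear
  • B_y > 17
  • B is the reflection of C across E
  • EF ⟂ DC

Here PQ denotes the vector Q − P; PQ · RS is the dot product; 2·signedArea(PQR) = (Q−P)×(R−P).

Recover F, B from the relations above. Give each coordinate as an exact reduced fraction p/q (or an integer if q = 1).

1. F_x = -4  [D, C, F are collinear ∩ EF ⟂ DC]
2. F_y = -10  [D, C, F are collinear ∩ EF ⟂ DC]
   → F = (-4, -10)
3. B_x = -19/2  [B is the reflection of C across E]
4. B_y = 18  [B is the reflection of C across E]
   → B = (-19/2, 18)

B = (-19/2, 18)
F = (-4, -10)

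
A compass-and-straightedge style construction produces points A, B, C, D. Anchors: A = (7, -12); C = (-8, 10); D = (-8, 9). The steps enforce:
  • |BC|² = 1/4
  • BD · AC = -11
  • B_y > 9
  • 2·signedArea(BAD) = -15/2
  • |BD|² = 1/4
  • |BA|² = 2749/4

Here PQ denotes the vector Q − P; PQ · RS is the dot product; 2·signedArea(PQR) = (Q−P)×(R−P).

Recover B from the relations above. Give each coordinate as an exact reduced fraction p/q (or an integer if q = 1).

B = (-8, 19/2)

1. B_x = -8  [BD · AC = -11 ∩ 2·signedArea(BAD) = -15/2]
2. B_y = 19/2  [BD · AC = -11 ∩ 2·signedArea(BAD) = -15/2]
   → B = (-8, 19/2)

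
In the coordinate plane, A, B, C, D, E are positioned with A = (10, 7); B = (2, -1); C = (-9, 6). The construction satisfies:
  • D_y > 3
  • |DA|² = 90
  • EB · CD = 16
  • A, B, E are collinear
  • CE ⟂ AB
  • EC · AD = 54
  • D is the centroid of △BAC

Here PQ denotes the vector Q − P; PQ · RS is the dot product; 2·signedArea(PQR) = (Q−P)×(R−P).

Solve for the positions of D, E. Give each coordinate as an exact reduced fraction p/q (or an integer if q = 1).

D = (1, 4)
E = (0, -3)

1. D_x = 1  [D is the centroid of △BAC]
2. D_y = 4  [D is the centroid of △BAC]
   → D = (1, 4)
3. E_x = 0  [A, B, E are collinear ∩ CE ⟂ AB]
4. E_y = -3  [A, B, E are collinear ∩ CE ⟂ AB]
   → E = (0, -3)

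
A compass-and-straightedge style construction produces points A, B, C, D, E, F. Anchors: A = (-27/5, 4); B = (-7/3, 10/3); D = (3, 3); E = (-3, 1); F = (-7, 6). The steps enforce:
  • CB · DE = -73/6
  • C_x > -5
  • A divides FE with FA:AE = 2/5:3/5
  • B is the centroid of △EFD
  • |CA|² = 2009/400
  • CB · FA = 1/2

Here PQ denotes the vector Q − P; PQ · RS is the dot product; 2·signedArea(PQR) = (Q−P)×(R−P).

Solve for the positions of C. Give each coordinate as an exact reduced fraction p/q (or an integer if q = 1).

C = (-4, 9/4)

1. C_x = -4  [CB · DE = -73/6 ∩ CB · FA = 1/2]
2. C_y = 9/4  [CB · DE = -73/6 ∩ CB · FA = 1/2]
   → C = (-4, 9/4)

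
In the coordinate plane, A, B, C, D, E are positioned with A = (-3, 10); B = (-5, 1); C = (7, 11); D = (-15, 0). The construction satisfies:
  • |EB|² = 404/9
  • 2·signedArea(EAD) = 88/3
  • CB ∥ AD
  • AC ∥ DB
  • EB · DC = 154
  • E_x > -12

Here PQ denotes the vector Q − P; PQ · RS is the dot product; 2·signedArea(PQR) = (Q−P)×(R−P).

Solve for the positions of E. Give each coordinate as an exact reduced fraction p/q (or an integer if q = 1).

1. E_x = -35/3  [EB · DC = 154 ∩ 2·signedArea(EAD) = 88/3]
2. E_y = 1/3  [EB · DC = 154 ∩ 2·signedArea(EAD) = 88/3]
   → E = (-35/3, 1/3)

E = (-35/3, 1/3)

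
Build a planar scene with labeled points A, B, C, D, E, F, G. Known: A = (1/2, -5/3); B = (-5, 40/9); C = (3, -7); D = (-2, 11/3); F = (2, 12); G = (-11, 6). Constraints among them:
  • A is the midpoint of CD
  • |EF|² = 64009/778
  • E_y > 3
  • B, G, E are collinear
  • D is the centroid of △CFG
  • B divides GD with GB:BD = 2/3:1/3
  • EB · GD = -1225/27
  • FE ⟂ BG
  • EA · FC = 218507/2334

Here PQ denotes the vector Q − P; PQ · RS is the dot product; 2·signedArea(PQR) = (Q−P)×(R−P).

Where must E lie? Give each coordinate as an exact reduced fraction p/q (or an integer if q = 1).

E = (-215/778, 2505/778)

1. E_x = -215/778  [B, G, E are collinear ∩ FE ⟂ BG]
2. E_y = 2505/778  [B, G, E are collinear ∩ FE ⟂ BG]
   → E = (-215/778, 2505/778)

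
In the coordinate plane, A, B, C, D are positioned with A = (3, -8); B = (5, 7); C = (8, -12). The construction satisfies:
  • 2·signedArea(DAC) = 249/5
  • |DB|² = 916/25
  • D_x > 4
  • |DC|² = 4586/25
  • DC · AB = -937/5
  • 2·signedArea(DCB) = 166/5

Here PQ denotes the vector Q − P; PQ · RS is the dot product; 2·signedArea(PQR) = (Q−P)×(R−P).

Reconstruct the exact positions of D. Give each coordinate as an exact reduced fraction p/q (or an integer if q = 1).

1. D_x = 21/5  [2·signedArea(DCB) = 166/5 ∩ DC · AB = -937/5]
2. D_y = 1  [2·signedArea(DCB) = 166/5 ∩ DC · AB = -937/5]
   → D = (21/5, 1)

D = (21/5, 1)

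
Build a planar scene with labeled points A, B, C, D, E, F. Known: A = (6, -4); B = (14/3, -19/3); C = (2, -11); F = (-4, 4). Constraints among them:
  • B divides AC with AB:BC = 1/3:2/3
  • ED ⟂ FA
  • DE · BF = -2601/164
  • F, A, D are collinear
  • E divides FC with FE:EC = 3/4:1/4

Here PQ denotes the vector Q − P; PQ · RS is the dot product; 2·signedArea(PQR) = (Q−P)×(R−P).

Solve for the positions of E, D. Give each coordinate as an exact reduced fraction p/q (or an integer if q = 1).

D = (347/82, -106/41)
E = (1/2, -29/4)

1. E_x = 1/2  [E divides FC with FE:EC = 3/4:1/4]
2. E_y = -29/4  [E divides FC with FE:EC = 3/4:1/4]
   → E = (1/2, -29/4)
3. D_x = 347/82  [F, A, D are collinear ∩ ED ⟂ FA]
4. D_y = -106/41  [F, A, D are collinear ∩ ED ⟂ FA]
   → D = (347/82, -106/41)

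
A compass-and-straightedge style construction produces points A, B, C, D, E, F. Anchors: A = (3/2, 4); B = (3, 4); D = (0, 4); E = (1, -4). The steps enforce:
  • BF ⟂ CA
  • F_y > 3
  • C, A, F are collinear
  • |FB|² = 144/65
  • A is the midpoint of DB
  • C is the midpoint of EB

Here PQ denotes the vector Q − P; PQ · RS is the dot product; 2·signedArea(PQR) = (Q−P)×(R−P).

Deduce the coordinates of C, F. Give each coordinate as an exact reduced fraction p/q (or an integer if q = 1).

C = (2, 0)
F = (99/65, 248/65)

1. C_x = 2  [C is the midpoint of EB]
2. C_y = 0  [C is the midpoint of EB]
   → C = (2, 0)
3. F_x = 99/65  [C, A, F are collinear ∩ BF ⟂ CA]
4. F_y = 248/65  [C, A, F are collinear ∩ BF ⟂ CA]
   → F = (99/65, 248/65)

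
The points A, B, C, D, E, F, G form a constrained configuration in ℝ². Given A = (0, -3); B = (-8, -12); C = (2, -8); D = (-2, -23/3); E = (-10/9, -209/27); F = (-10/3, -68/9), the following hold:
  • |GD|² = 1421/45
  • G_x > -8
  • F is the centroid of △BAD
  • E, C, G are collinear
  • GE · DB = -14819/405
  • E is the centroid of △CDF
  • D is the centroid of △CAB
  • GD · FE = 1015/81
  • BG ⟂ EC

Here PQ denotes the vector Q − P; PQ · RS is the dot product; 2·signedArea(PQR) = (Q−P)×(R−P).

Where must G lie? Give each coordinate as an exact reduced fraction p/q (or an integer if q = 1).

G = (-38/5, -36/5)

1. G_x = -38/5  [E, C, G are collinear ∩ BG ⟂ EC]
2. G_y = -36/5  [E, C, G are collinear ∩ BG ⟂ EC]
   → G = (-38/5, -36/5)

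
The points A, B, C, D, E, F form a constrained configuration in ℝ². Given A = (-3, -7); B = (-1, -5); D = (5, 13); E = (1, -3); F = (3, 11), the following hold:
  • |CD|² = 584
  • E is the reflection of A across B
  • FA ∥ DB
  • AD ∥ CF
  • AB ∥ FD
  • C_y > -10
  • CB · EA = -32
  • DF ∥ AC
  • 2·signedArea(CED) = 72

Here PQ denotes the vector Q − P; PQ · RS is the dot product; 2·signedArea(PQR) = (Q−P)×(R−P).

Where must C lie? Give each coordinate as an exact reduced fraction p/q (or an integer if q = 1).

C = (-5, -9)

1. C_x = -5  [AD ∥ CF ∩ DF ∥ AC]
2. C_y = -9  [AD ∥ CF ∩ DF ∥ AC]
   → C = (-5, -9)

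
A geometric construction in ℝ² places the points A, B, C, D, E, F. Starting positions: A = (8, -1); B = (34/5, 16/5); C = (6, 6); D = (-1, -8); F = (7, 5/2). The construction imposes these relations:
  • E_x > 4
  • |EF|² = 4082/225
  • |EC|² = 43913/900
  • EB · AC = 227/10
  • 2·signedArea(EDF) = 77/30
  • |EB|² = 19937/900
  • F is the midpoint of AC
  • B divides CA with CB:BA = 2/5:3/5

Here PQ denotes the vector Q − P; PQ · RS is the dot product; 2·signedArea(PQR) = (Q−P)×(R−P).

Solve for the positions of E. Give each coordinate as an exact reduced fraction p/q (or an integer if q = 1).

1. E_x = 64/15  [2·signedArea(EDF) = 77/30 ∩ EB · AC = 227/10]
2. E_y = -23/30  [2·signedArea(EDF) = 77/30 ∩ EB · AC = 227/10]
   → E = (64/15, -23/30)

E = (64/15, -23/30)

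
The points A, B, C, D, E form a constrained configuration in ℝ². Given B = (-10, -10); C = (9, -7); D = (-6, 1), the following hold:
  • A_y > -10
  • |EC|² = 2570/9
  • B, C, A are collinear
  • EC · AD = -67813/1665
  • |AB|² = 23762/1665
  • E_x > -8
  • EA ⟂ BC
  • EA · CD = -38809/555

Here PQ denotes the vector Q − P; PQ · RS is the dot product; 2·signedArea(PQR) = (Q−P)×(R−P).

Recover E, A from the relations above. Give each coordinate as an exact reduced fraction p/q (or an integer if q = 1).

1. A_x = -3479/555  [line -3·x + 19·y + 160 = 0 ∩ |AB|² = 23762/1665]
2. A_y = -1741/185  [line -3·x + 19·y + 160 = 0 ∩ |AB|² = 23762/1665]
   → A = (-3479/555, -1741/185)
3. E_x = -22/3  [EA · CD = -38809/555 ∩ EA ⟂ BC]
4. E_y = -8/3  [EA · CD = -38809/555 ∩ EA ⟂ BC]
   → E = (-22/3, -8/3)

A = (-3479/555, -1741/185)
E = (-22/3, -8/3)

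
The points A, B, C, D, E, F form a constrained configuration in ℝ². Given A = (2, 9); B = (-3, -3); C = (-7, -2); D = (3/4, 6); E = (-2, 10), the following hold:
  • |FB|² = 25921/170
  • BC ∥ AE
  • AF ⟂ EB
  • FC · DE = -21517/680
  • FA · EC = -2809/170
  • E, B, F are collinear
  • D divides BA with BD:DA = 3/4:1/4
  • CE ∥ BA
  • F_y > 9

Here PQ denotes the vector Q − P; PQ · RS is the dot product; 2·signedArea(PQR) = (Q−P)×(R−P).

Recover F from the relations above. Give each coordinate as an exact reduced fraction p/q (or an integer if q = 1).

F = (-349/170, 1583/170)

1. F_x = -349/170  [E, B, F are collinear ∩ AF ⟂ EB]
2. F_y = 1583/170  [E, B, F are collinear ∩ AF ⟂ EB]
   → F = (-349/170, 1583/170)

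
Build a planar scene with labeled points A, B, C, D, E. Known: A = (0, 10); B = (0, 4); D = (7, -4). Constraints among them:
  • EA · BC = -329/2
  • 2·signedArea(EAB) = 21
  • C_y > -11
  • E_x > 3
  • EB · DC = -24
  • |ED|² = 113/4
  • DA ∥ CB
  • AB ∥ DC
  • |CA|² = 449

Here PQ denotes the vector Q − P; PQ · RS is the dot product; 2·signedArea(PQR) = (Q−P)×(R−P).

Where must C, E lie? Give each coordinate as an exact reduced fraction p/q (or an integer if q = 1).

1. C_x = 7  [DA ∥ CB ∩ AB ∥ DC]
2. C_y = -10  [DA ∥ CB ∩ AB ∥ DC]
   → C = (7, -10)
3. E_x = 7/2  [EB · DC = -24 ∩ EA · BC = -329/2]
4. E_y = 0  [EB · DC = -24 ∩ EA · BC = -329/2]
   → E = (7/2, 0)

C = (7, -10)
E = (7/2, 0)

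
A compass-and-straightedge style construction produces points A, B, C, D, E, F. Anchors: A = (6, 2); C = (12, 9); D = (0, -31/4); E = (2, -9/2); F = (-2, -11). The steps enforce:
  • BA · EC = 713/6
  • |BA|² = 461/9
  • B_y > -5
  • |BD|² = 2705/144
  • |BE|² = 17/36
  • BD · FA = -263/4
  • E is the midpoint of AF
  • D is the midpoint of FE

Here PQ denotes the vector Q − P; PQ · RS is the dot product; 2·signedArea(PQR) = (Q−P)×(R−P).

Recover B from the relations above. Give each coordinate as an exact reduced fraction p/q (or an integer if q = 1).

B = (8/3, -13/3)

1. B_x = 8/3  [BA · EC = 713/6 ∩ BD · FA = -263/4]
2. B_y = -13/3  [BA · EC = 713/6 ∩ BD · FA = -263/4]
   → B = (8/3, -13/3)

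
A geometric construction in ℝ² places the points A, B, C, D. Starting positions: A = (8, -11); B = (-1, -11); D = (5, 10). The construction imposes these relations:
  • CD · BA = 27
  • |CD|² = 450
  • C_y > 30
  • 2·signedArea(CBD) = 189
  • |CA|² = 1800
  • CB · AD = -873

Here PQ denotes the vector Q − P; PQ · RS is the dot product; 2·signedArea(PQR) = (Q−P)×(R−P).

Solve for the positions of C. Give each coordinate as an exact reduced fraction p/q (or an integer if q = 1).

1. C_x = 2  [CB · AD = -873 ∩ CD · BA = 27]
2. C_y = 31  [CB · AD = -873 ∩ CD · BA = 27]
   → C = (2, 31)

C = (2, 31)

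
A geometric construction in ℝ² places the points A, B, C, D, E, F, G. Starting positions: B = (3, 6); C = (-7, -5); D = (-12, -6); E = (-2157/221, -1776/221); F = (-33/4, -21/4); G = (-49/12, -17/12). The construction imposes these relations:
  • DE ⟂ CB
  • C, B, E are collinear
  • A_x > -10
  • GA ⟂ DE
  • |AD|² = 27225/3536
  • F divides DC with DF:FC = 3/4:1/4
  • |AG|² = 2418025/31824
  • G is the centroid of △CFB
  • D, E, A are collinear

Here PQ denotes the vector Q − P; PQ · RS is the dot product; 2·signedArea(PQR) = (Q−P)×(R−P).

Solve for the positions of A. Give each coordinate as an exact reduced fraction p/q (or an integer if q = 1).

A = (-8793/884, -3477/442)

1. A_x = -8793/884  [D, E, A are collinear ∩ GA ⟂ DE]
2. A_y = -3477/442  [D, E, A are collinear ∩ GA ⟂ DE]
   → A = (-8793/884, -3477/442)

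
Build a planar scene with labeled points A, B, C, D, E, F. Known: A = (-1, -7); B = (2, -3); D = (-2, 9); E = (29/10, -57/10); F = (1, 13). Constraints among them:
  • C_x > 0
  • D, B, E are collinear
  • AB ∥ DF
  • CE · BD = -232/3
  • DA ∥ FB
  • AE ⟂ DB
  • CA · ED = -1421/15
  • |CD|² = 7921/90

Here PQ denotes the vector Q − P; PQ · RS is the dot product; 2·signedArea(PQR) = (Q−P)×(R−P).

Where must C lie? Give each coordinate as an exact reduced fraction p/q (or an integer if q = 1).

C = (29/30, 1/10)

1. C_x = 29/30  [line 4·x + -12·y + -8/3 = 0 ∩ |CD|² = 7921/90]
2. C_y = 1/10  [line 4·x + -12·y + -8/3 = 0 ∩ |CD|² = 7921/90]
   → C = (29/30, 1/10)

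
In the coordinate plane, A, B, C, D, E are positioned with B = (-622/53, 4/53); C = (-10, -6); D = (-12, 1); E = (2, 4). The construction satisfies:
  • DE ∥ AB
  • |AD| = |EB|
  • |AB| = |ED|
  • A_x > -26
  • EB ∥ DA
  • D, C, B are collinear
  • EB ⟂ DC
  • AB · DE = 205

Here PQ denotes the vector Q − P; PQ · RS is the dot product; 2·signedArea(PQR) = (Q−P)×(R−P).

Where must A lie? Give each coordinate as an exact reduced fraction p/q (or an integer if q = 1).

A = (-1364/53, -155/53)

1. A_x = -1364/53  [DE ∥ AB ∩ EB ∥ DA]
2. A_y = -155/53  [DE ∥ AB ∩ EB ∥ DA]
   → A = (-1364/53, -155/53)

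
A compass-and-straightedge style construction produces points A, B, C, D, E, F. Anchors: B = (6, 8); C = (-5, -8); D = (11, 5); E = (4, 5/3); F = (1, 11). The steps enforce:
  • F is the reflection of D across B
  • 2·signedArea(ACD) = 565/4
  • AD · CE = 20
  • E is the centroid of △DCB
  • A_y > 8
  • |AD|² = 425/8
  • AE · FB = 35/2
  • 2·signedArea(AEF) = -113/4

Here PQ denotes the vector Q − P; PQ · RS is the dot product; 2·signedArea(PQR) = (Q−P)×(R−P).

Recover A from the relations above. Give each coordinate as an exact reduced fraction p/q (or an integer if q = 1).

1. A_x = 19/4  [2·signedArea(ACD) = 565/4 ∩ 2·signedArea(AEF) = -113/4]
2. A_y = 35/4  [2·signedArea(ACD) = 565/4 ∩ 2·signedArea(AEF) = -113/4]
   → A = (19/4, 35/4)

A = (19/4, 35/4)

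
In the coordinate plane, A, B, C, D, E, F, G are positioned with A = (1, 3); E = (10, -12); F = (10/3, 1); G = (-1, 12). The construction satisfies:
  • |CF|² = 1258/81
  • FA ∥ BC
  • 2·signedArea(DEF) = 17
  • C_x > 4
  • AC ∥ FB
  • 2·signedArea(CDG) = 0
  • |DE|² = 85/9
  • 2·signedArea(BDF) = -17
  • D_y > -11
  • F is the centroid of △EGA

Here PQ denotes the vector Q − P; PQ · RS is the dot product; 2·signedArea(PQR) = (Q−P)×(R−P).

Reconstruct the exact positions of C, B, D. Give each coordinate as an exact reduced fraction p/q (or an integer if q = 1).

B = (64/9, -14/3)
C = (43/9, -8/3)
D = (23/3, -10)

1. D_x = 23/3  [line -13·x + -20/3·y + 33 = 0 ∩ |DE|² = 85/9]
2. D_y = -10  [line -13·x + -20/3·y + 33 = 0 ∩ |DE|² = 85/9]
   → D = (23/3, -10)
3. C_x = 43/9  [line -22·x + -26/3·y + 82 = 0 ∩ |CF|² = 1258/81]
4. C_y = -8/3  [line -22·x + -26/3·y + 82 = 0 ∩ |CF|² = 1258/81]
   → C = (43/9, -8/3)
5. B_x = 64/9  [FA ∥ BC ∩ AC ∥ FB]
6. B_y = -14/3  [FA ∥ BC ∩ AC ∥ FB]
   → B = (64/9, -14/3)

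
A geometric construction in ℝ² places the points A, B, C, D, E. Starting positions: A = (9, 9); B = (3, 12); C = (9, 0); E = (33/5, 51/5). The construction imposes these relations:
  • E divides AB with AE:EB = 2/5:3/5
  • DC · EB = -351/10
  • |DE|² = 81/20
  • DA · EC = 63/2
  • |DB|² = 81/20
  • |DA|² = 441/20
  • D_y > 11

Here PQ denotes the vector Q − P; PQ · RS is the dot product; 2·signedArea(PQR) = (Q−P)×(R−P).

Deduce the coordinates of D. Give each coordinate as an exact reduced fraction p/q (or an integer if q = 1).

1. D_x = 24/5  [DC · EB = -351/10 ∩ DA · EC = 63/2]
2. D_y = 111/10  [DC · EB = -351/10 ∩ DA · EC = 63/2]
   → D = (24/5, 111/10)

D = (24/5, 111/10)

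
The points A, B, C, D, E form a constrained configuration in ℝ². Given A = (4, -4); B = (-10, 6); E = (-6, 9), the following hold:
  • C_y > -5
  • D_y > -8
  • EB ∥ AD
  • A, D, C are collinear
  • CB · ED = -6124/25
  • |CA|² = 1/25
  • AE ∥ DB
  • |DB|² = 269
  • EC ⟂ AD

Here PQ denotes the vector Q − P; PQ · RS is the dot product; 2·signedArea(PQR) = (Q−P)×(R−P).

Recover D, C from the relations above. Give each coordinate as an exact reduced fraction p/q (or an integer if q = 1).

1. D_x = 0  [AE ∥ DB ∩ EB ∥ AD]
2. D_y = -7  [AE ∥ DB ∩ EB ∥ AD]
   → D = (0, -7)
3. C_x = 96/25  [A, D, C are collinear ∩ EC ⟂ AD]
4. C_y = -103/25  [A, D, C are collinear ∩ EC ⟂ AD]
   → C = (96/25, -103/25)

C = (96/25, -103/25)
D = (0, -7)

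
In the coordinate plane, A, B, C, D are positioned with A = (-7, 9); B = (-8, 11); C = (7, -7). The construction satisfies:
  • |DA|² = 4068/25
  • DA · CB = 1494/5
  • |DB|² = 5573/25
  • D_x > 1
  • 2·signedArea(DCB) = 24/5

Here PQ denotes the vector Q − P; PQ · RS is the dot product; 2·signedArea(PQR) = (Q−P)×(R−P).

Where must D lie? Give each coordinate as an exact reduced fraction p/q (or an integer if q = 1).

D = (7/5, -3/5)

1. D_x = 7/5  [2·signedArea(DCB) = 24/5 ∩ DA · CB = 1494/5]
2. D_y = -3/5  [2·signedArea(DCB) = 24/5 ∩ DA · CB = 1494/5]
   → D = (7/5, -3/5)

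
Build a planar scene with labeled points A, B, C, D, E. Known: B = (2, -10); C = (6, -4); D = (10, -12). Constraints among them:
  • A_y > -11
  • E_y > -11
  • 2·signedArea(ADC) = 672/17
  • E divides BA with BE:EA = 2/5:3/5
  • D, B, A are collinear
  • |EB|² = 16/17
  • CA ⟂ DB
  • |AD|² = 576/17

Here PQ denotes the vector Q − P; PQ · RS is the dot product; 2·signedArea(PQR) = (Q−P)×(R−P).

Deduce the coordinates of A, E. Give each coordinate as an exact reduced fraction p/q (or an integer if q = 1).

1. A_x = 74/17  [D, B, A are collinear ∩ CA ⟂ DB]
2. A_y = -180/17  [D, B, A are collinear ∩ CA ⟂ DB]
   → A = (74/17, -180/17)
3. E_x = 50/17  [E divides BA with BE:EA = 2/5:3/5]
4. E_y = -174/17  [E divides BA with BE:EA = 2/5:3/5]
   → E = (50/17, -174/17)

A = (74/17, -180/17)
E = (50/17, -174/17)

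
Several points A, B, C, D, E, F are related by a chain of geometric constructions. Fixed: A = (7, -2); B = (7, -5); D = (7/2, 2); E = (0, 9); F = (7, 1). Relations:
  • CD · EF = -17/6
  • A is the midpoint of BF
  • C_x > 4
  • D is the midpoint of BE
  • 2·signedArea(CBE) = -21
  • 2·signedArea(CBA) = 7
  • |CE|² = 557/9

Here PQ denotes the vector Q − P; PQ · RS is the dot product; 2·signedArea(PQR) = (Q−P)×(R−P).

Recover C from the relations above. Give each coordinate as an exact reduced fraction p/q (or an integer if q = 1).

C = (14/3, 8/3)

1. C_x = 14/3  [2·signedArea(CBA) = 7 ∩ 2·signedArea(CBE) = -21]
2. C_y = 8/3  [2·signedArea(CBA) = 7 ∩ 2·signedArea(CBE) = -21]
   → C = (14/3, 8/3)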